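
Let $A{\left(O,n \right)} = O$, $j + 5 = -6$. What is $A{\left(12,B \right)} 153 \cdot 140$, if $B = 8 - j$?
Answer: $257040$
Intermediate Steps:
$j = -11$ ($j = -5 - 6 = -11$)
$B = 19$ ($B = 8 - -11 = 8 + 11 = 19$)
$A{\left(12,B \right)} 153 \cdot 140 = 12 \cdot 153 \cdot 140 = 1836 \cdot 140 = 257040$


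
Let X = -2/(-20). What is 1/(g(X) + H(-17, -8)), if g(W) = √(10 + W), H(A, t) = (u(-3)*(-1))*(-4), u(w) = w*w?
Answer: 360/12859 - √1010/12859 ≈ 0.025524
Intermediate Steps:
u(w) = w²
H(A, t) = 36 (H(A, t) = ((-3)²*(-1))*(-4) = (9*(-1))*(-4) = -9*(-4) = 36)
X = ⅒ (X = -2*(-1/20) = ⅒ ≈ 0.10000)
1/(g(X) + H(-17, -8)) = 1/(√(10 + ⅒) + 36) = 1/(√(101/10) + 36) = 1/(√1010/10 + 36) = 1/(36 + √1010/10)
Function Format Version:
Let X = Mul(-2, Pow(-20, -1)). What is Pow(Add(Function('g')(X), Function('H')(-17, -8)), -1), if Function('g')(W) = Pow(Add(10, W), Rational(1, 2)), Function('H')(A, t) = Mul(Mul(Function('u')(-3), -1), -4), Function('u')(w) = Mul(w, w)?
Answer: Add(Rational(360, 12859), Mul(Rational(-1, 12859), Pow(1010, Rational(1, 2)))) ≈ 0.025524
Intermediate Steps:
Function('u')(w) = Pow(w, 2)
Function('H')(A, t) = 36 (Function('H')(A, t) = Mul(Mul(Pow(-3, 2), -1), -4) = Mul(Mul(9, -1), -4) = Mul(-9, -4) = 36)
X = Rational(1, 10) (X = Mul(-2, Rational(-1, 20)) = Rational(1, 10) ≈ 0.10000)
Pow(Add(Function('g')(X), Function('H')(-17, -8)), -1) = Pow(Add(Pow(Add(10, Rational(1, 10)), Rational(1, 2)), 36), -1) = Pow(Add(Pow(Rational(101, 10), Rational(1, 2)), 36), -1) = Pow(Add(Mul(Rational(1, 10), Pow(1010, Rational(1, 2))), 36), -1) = Pow(Add(36, Mul(Rational(1, 10), Pow(1010, Rational(1, 2)))), -1)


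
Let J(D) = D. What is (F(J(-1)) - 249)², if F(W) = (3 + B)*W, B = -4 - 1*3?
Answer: 60025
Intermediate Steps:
B = -7 (B = -4 - 3 = -7)
F(W) = -4*W (F(W) = (3 - 7)*W = -4*W)
(F(J(-1)) - 249)² = (-4*(-1) - 249)² = (4 - 249)² = (-245)² = 60025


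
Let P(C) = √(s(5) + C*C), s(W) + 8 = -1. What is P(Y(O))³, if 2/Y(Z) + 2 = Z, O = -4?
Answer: -320*I*√5/27 ≈ -26.502*I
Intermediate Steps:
s(W) = -9 (s(W) = -8 - 1 = -9)
Y(Z) = 2/(-2 + Z)
P(C) = √(-9 + C²) (P(C) = √(-9 + C*C) = √(-9 + C²))
P(Y(O))³ = (√(-9 + (2/(-2 - 4))²))³ = (√(-9 + (2/(-6))²))³ = (√(-9 + (2*(-⅙))²))³ = (√(-9 + (-⅓)²))³ = (√(-9 + ⅑))³ = (√(-80/9))³ = (4*I*√5/3)³ = -320*I*√5/27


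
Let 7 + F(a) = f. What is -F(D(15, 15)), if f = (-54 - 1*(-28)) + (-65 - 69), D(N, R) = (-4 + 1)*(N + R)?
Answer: 167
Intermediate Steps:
D(N, R) = -3*N - 3*R (D(N, R) = -3*(N + R) = -3*N - 3*R)
f = -160 (f = (-54 + 28) - 134 = -26 - 134 = -160)
F(a) = -167 (F(a) = -7 - 160 = -167)
-F(D(15, 15)) = -1*(-167) = 167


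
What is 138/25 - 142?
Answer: -3412/25 ≈ -136.48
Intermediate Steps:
138/25 - 142 = -3412/25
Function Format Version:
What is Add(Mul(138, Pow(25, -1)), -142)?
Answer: Rational(-3412, 25) ≈ -136.48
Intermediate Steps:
Add(Mul(138, Pow(25, -1)), -142) = Add(Mul(138, Rational(1, 25)), -142) = Add(Rational(138, 25), -142) = Rational(-3412, 25)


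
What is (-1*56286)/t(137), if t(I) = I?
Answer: -56286/137 ≈ -410.85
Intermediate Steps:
(-1*56286)/t(137) = -1*56286/137 = -56286*1/137 = -56286/137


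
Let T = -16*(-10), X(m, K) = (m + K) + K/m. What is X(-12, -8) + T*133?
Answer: 63782/3 ≈ 21261.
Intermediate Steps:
X(m, K) = K + m + K/m (X(m, K) = (K + m) + K/m = K + m + K/m)
T = 160
X(-12, -8) + T*133 = (-8 - 12 - 8/(-12)) + 160*133 = (-8 - 12 - 8*(-1/12)) + 21280 = (-8 - 12 + 2/3) + 21280 = -58/3 + 21280 = 63782/3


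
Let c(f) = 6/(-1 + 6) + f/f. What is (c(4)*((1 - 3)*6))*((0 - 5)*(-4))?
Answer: -528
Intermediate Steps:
c(f) = 11/5 (c(f) = 6/5 + 1 = 11/5)
(c(4)*((1 - 3)*6))*((0 - 5)*(-4)) = (11*((1 - 3)*6)/5)*((0 - 5)*(-4)) = (11*(-2*6)/5)*(-5*(-4)) = ((11/5)*(-12))*20 = -132/5*20 = -528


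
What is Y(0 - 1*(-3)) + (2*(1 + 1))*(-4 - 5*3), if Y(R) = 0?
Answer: -76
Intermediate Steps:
Y(0 - 1*(-3)) + (2*(1 + 1))*(-4 - 5*3) = 0 + (2*(1 + 1))*(-4 - 5*3) = 0 + (2*2)*(-4 - 15) = 0 + 4*(-19) = 0 - 76 = -76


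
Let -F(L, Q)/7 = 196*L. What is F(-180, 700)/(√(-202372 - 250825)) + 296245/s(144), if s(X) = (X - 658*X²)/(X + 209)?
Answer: -104574485/13644144 - 246960*I*√453197/453197 ≈ -7.6644 - 366.85*I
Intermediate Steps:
F(L, Q) = -1372*L
s(X) = (X - 658*X²)/(209 + X)
F(-180, 700)/(√(-202372 - 250825)) + 296245/s(144) = (-1372*(-180))/(√(-202372 - 250825)) + 296245/((144*(1 - 658*144)/(209 + 144))) = 246960/(√(-453197)) + 296245/((144*(1 - 94752)/353)) = 246960/((I*√453197)) + 296245/((144*(1/353)*(-94751))) = 246960*(-I*√453197/453197) + 296245/(-13644144/353) = -246960*I*√453197/453197 + 296245*(-353/13644144) = -246960*I*√453197/453197 - 104574485/13644144 = -104574485/13644144 - 246960*I*√453197/453197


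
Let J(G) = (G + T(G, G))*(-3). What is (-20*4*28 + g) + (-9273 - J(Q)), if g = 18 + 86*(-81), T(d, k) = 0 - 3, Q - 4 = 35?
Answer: -18353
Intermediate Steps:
Q = 39 (Q = 4 + 35 = 39)
T(d, k) = -3
J(G) = 9 - 3*G (J(G) = (G - 3)*(-3) = (-3 + G)*(-3) = 9 - 3*G)
g = -6948 (g = 18 - 6966 = -6948)
(-20*4*28 + g) + (-9273 - J(Q)) = (-20*4*28 - 6948) + (-9273 - (9 - 3*39)) = (-80*28 - 6948) + (-9273 - (9 - 117)) = (-2240 - 6948) + (-9273 - 1*(-108)) = -9188 + (-9273 + 108) = -9188 - 9165 = -18353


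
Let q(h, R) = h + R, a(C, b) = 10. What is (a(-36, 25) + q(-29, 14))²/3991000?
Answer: 1/159640 ≈ 6.2641e-6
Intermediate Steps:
q(h, R) = R + h
(a(-36, 25) + q(-29, 14))²/3991000 = (10 + (14 - 29))²/3991000 = (10 - 15)²*(1/3991000) = (-5)²*(1/3991000) = 25*(1/3991000) = 1/159640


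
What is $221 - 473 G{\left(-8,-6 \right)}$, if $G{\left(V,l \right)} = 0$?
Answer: $221$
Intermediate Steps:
$221 - 473 G{\left(-8,-6 \right)} = 221 - 0 = 221 + 0 = 221$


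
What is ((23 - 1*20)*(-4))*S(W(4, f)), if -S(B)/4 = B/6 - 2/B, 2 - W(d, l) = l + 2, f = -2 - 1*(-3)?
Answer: 88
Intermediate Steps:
f = 1 (f = -2 + 3 = 1)
W(d, l) = -l (W(d, l) = 2 - (l + 2) = 2 - (2 + l) = 2 + (-2 - l) = -l)
S(B) = 8/B - 2*B/3 (S(B) = -4*(B/6 - 2/B) = -4*(-2/B + B/6) = 8/B - 2*B/3)
((23 - 1*20)*(-4))*S(W(4, f)) = ((23 - 1*20)*(-4))*(8/((-1*1)) - (-2)/3) = ((23 - 20)*(-4))*(8/(-1) - ⅔*(-1)) = (3*(-4))*(8*(-1) + ⅔) = -12*(-8 + ⅔) = -12*(-22/3) = 88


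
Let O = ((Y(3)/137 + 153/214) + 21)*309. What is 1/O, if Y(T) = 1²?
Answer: 29318/196787577 ≈ 0.00014898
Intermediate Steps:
Y(T) = 1
O = 196787577/29318 (O = ((1/137 + 153/214) + 21)*309 = (21175/29318 + 21)*309 = (636853/29318)*309 = 196787577/29318 ≈ 6712.2)
1/O = 1/(196787577/29318) = 29318/196787577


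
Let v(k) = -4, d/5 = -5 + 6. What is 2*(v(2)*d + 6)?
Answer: -28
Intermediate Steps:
d = 5 (d = 5*(-5 + 6) = 5*1 = 5)
2*(v(2)*d + 6) = 2*(-4*5 + 6) = 2*(-20 + 6) = 2*(-14) = -28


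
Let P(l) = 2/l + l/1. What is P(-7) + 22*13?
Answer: 1951/7 ≈ 278.71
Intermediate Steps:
P(l) = l + 2/l (P(l) = 2/l + l*1 = 2/l + l = l + 2/l)
P(-7) + 22*13 = (-7 + 2/(-7)) + 22*13 = (-7 + 2*(-⅐)) + 286 = (-7 - 2/7) + 286 = -51/7 + 286 = 1951/7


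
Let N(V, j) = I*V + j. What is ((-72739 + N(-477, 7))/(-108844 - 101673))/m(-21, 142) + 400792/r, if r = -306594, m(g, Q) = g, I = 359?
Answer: -307774231649/225901371843 ≈ -1.3624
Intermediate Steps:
N(V, j) = j + 359*V (N(V, j) = 359*V + j = j + 359*V)
((-72739 + N(-477, 7))/(-108844 - 101673))/m(-21, 142) + 400792/r = ((-72739 + (7 + 359*(-477)))/(-108844 - 101673))/(-21) + 400792/(-306594) = ((-72739 + (7 - 171243))/(-210517))*(-1/21) + 400792*(-1/306594) = ((-72739 - 171236)*(-1/210517))*(-1/21) - 200396/153297 = -243975*(-1/210517)*(-1/21) - 200396/153297 = (243975/210517)*(-1/21) - 200396/153297 = -81325/1473619 - 200396/153297 = -307774231649/225901371843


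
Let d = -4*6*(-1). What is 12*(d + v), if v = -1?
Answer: 276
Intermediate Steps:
d = 24 (d = -24*(-1) = 24)
12*(d + v) = 12*(24 - 1) = 12*23 = 276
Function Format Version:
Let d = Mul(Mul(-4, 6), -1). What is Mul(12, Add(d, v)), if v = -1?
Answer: 276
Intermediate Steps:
d = 24 (d = Mul(-24, -1) = 24)
Mul(12, Add(d, v)) = Mul(12, Add(24, -1)) = Mul(12, 23) = 276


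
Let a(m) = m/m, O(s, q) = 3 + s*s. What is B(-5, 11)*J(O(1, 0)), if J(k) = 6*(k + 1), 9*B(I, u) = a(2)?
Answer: 10/3 ≈ 3.3333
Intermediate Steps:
O(s, q) = 3 + s²
a(m) = 1
B(I, u) = ⅑ (B(I, u) = (⅑)*1 = ⅑)
J(k) = 6 + 6*k (J(k) = 6*(1 + k) = 6 + 6*k)
B(-5, 11)*J(O(1, 0)) = (6 + 6*(3 + 1²))/9 = (6 + 6*(3 + 1))/9 = (6 + 6*4)/9 = (6 + 24)/9 = (⅑)*30 = 10/3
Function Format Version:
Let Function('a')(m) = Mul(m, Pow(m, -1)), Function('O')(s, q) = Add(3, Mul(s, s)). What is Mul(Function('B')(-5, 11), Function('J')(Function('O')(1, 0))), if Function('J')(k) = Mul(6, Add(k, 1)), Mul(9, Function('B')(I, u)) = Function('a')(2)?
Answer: Rational(10, 3) ≈ 3.3333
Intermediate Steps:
Function('O')(s, q) = Add(3, Pow(s, 2))
Function('a')(m) = 1
Function('B')(I, u) = Rational(1, 9) (Function('B')(I, u) = Mul(Rational(1, 9), 1) = Rational(1, 9))
Function('J')(k) = Add(6, Mul(6, k)) (Function('J')(k) = Mul(6, Add(1, k)) = Add(6, Mul(6, k)))
Mul(Function('B')(-5, 11), Function('J')(Function('O')(1, 0))) = Mul(Rational(1, 9), Add(6, Mul(6, Add(3, Pow(1, 2))))) = Mul(Rational(1, 9), Add(6, Mul(6, Add(3, 1)))) = Mul(Rational(1, 9), Add(6, Mul(6, 4))) = Mul(Rational(1, 9), Add(6, 24)) = Mul(Rational(1, 9), 30) = Rational(10, 3)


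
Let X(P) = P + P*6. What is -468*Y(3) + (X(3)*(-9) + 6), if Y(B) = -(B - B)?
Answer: -183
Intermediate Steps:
Y(B) = 0 (Y(B) = -1*0 = 0)
X(P) = 7*P (X(P) = P + 6*P = 7*P)
-468*Y(3) + (X(3)*(-9) + 6) = -468*0 + ((7*3)*(-9) + 6) = 0 + (21*(-9) + 6) = 0 + (-189 + 6) = 0 - 183 = -183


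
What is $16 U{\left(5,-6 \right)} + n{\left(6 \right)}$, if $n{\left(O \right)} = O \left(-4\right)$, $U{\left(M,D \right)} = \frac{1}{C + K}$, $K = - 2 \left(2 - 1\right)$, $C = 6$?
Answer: $-20$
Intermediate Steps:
$K = -2$ ($K = \left(-2\right) 1 = -2$)
$U{\left(M,D \right)} = \frac{1}{4}$ ($U{\left(M,D \right)} = \frac{1}{6 - 2} = \frac{1}{4}$)
$n{\left(O \right)} = - 4 O$
$16 U{\left(5,-6 \right)} + n{\left(6 \right)} = 16 \cdot \frac{1}{4} - 24 = 4 - 24 = -20$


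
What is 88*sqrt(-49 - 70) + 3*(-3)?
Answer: -9 + 88*I*sqrt(119) ≈ -9.0 + 959.97*I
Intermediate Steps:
88*sqrt(-49 - 70) + 3*(-3) = 88*sqrt(-119) - 9 = 88*(I*sqrt(119)) - 9 = 88*I*sqrt(119) - 9 = -9 + 88*I*sqrt(119)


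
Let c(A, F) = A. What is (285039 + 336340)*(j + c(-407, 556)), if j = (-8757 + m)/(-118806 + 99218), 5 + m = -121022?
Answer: -1218296172907/4897 ≈ -2.4878e+8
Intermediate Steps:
m = -121027 (m = -5 - 121022 = -121027)
j = 32446/4897 (j = (-8757 - 121027)/(-118806 + 99218) = -129784/(-19588) = -129784*(-1/19588) = 32446/4897 ≈ 6.6257)
(285039 + 336340)*(j + c(-407, 556)) = (285039 + 336340)*(32446/4897 - 407) = 621379*(-1960633/4897) = -1218296172907/4897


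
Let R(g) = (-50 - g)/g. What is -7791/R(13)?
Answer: 4823/3 ≈ 1607.7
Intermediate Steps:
R(g) = (-50 - g)/g
-7791/R(13) = -7791*13/(-50 - 1*13) = -7791*13/(-50 - 13) = -7791/((1/13)*(-63)) = -7791/(-63/13) = -7791*(-13/63) = 4823/3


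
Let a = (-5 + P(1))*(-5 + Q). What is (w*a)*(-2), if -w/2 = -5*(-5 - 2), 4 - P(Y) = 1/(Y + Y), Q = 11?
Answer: -1260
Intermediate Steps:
P(Y) = 4 - 1/(2*Y) (P(Y) = 4 - 1/(Y + Y) = 4 - 1/(2*Y))
w = -70 (w = -(-10)*(-5 - 2) = -(-10)*(-7) = -2*35 = -70)
a = -9 (a = (-5 + (4 - ½/1))*(-5 + 11) = (-5 + (4 - ½*1))*6 = (-5 + (4 - ½))*6 = (-5 + 7/2)*6 = -3/2*6 = -9)
(w*a)*(-2) = -70*(-9)*(-2) = 630*(-2) = -1260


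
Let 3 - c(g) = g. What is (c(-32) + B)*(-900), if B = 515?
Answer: -495000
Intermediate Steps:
c(g) = 3 - g
(c(-32) + B)*(-900) = ((3 - 1*(-32)) + 515)*(-900) = ((3 + 32) + 515)*(-900) = (35 + 515)*(-900) = 550*(-900) = -495000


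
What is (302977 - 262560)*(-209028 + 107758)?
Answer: -4093029590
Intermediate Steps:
(302977 - 262560)*(-209028 + 107758) = 40417*(-101270) = -4093029590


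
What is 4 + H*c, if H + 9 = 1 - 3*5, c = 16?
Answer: -364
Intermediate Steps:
H = -23 (H = -9 + (1 - 3*5) = -9 + (1 - 15) = -9 - 14 = -23)
4 + H*c = 4 - 23*16 = 4 - 368 = -364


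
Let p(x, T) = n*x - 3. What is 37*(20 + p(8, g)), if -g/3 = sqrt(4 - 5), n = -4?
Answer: -555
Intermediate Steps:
g = -3*I (g = -3*sqrt(4 - 5) = -3*I ≈ -3.0*I)
p(x, T) = -3 - 4*x (p(x, T) = -4*x - 3 = -3 - 4*x)
37*(20 + p(8, g)) = 37*(20 + (-3 - 4*8)) = 37*(20 + (-3 - 32)) = 37*(20 - 35) = 37*(-15) = -555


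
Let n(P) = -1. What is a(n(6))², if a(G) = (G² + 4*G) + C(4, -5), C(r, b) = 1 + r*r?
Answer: 196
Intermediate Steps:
C(r, b) = 1 + r²
a(G) = 17 + G² + 4*G (a(G) = (G² + 4*G) + (1 + 4²) = (G² + 4*G) + (1 + 16) = (G² + 4*G) + 17 = 17 + G² + 4*G)
a(n(6))² = (17 + (-1)² + 4*(-1))² = (17 + 1 - 4)² = 14² = 196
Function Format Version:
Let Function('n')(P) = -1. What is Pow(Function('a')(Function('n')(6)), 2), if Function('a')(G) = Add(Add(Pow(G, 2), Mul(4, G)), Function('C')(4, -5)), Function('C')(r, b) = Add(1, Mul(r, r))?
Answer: 196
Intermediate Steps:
Function('C')(r, b) = Add(1, Pow(r, 2))
Function('a')(G) = Add(17, Pow(G, 2), Mul(4, G)) (Function('a')(G) = Add(Add(Pow(G, 2), Mul(4, G)), Add(1, Pow(4, 2))) = Add(Add(Pow(G, 2), Mul(4, G)), Add(1, 16)) = Add(Add(Pow(G, 2), Mul(4, G)), 17) = Add(17, Pow(G, 2), Mul(4, G)))
Pow(Function('a')(Function('n')(6)), 2) = Pow(Add(17, Pow(-1, 2), Mul(4, -1)), 2) = Pow(Add(17, 1, -4), 2) = Pow(14, 2) = 196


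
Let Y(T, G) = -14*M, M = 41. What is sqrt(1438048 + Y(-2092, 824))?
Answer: sqrt(1437474) ≈ 1198.9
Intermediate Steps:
Y(T, G) = -574 (Y(T, G) = -14*41 = -574)
sqrt(1438048 + Y(-2092, 824)) = sqrt(1438048 - 574) = sqrt(1437474)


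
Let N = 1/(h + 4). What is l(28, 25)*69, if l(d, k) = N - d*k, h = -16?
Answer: -193223/4 ≈ -48306.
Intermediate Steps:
N = -1/12 (N = 1/(-16 + 4) = 1/(-12) = -1/12 ≈ -0.083333)
l(d, k) = -1/12 - d*k
l(28, 25)*69 = (-1/12 - 1*28*25)*69 = (-1/12 - 700)*69 = -8401/12*69 = -193223/4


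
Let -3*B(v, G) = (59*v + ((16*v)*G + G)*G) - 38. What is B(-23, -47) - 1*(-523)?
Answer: 813667/3 ≈ 2.7122e+5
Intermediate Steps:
B(v, G) = 38/3 - 59*v/3 - G*(G + 16*G*v)/3 (B(v, G) = -((59*v + ((16*v)*G + G)*G) - 38)/3 = -((59*v + (16*G*v + G)*G) - 38)/3 = -((59*v + (G + 16*G*v)*G) - 38)/3 = -((59*v + G*(G + 16*G*v)) - 38)/3 = -(-38 + 59*v + G*(G + 16*G*v))/3 = 38/3 - 59*v/3 - G*(G + 16*G*v)/3)
B(-23, -47) - 1*(-523) = (38/3 - 59/3*(-23) - ⅓*(-47)² - 16/3*(-23)*(-47)²) - 1*(-523) = (38/3 + 1357/3 - ⅓*2209 - 16/3*(-23)*2209) + 523 = (38/3 + 1357/3 - 2209/3 + 812912/3) + 523 = 812098/3 + 523 = 813667/3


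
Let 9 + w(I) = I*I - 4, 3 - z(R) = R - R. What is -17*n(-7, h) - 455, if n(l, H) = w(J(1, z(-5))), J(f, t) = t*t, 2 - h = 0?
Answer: -1611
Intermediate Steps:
z(R) = 3 (z(R) = 3 - (R - R) = 3 - 1*0 = 3 + 0 = 3)
h = 2 (h = 2 - 1*0 = 2 + 0 = 2)
J(f, t) = t**2
w(I) = -13 + I**2 (w(I) = -9 + (I*I - 4) = -9 + (I**2 - 4) = -9 + (-4 + I**2) = -13 + I**2)
n(l, H) = 68 (n(l, H) = -13 + (3**2)**2 = -13 + 9**2 = -13 + 81 = 68)
-17*n(-7, h) - 455 = -17*68 - 455 = -1156 - 455 = -1611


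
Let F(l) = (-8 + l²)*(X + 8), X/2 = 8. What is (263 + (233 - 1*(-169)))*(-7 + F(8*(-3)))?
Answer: 9060625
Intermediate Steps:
X = 16 (X = 2*8 = 16)
F(l) = -192 + 24*l² (F(l) = (-8 + l²)*(16 + 8) = (-8 + l²)*24 = -192 + 24*l²)
(263 + (233 - 1*(-169)))*(-7 + F(8*(-3))) = (263 + (233 - 1*(-169)))*(-7 + (-192 + 24*(8*(-3))²)) = (263 + (233 + 169))*(-7 + (-192 + 24*(-24)²)) = (263 + 402)*(-7 + (-192 + 24*576)) = 665*(-7 + (-192 + 13824)) = 665*(-7 + 13632) = 665*13625 = 9060625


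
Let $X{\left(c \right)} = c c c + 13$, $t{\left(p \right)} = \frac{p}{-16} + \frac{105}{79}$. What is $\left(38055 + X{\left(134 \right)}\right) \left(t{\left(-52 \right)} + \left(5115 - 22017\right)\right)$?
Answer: $- \frac{3262716037155}{79} \approx -4.13 \cdot 10^{10}$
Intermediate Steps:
$t{\left(p \right)} = \frac{105}{79} - \frac{p}{16}$ ($t{\left(p \right)} = p \left(- \frac{1}{16}\right) + 105 \cdot \frac{1}{79} = - \frac{p}{16} + \frac{105}{79} = \frac{105}{79} - \frac{p}{16}$)
$X{\left(c \right)} = 13 + c^{3}$ ($X{\left(c \right)} = c^{2} c + 13 = c^{3} + 13 = 13 + c^{3}$)
$\left(38055 + X{\left(134 \right)}\right) \left(t{\left(-52 \right)} + \left(5115 - 22017\right)\right) = \left(38055 + \left(13 + 134^{3}\right)\right) \left(\left(\frac{105}{79} - - \frac{13}{4}\right) + \left(5115 - 22017\right)\right) = \left(38055 + \left(13 + 2406104\right)\right) \left(\left(\frac{105}{79} + \frac{13}{4}\right) + \left(5115 - 22017\right)\right) = \left(38055 + 2406117\right) \left(\frac{1447}{316} - 16902\right) = 2444172 \left(- \frac{5339585}{316}\right) = - \frac{3262716037155}{79}$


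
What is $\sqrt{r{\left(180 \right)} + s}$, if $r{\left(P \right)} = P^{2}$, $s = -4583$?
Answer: $\sqrt{27817} \approx 166.78$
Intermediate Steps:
$\sqrt{r{\left(180 \right)} + s} = \sqrt{180^{2} - 4583} = \sqrt{32400 - 4583} = \sqrt{27817}$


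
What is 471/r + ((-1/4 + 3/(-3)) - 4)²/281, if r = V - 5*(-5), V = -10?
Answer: 708077/22480 ≈ 31.498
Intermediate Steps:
r = 15 (r = -10 - 5*(-5) = -10 + 25 = 15)
471/r + ((-1/4 + 3/(-3)) - 4)²/281 = 471/15 + ((-1/4 + 3/(-3)) - 4)²/281 = 471*(1/15) + ((-1*¼ + 3*(-⅓)) - 4)²*(1/281) = 157/5 + ((-¼ - 1) - 4)²*(1/281) = 157/5 + (-5/4 - 4)²*(1/281) = 157/5 + (-21/4)²*(1/281) = 157/5 + (441/16)*(1/281) = 157/5 + 441/4496 = 708077/22480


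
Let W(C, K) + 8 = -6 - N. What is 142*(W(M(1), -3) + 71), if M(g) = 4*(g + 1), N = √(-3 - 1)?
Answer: 8094 - 284*I ≈ 8094.0 - 284.0*I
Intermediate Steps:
N = 2*I (N = √(-4) = 2*I ≈ 2.0*I)
M(g) = 4 + 4*g (M(g) = 4*(1 + g) = 4 + 4*g)
W(C, K) = -14 - 2*I (W(C, K) = -8 + (-6 - 2*I) = -14 - 2*I)
142*(W(M(1), -3) + 71) = 142*((-14 - 2*I) + 71) = 142*(57 - 2*I) = 8094 - 284*I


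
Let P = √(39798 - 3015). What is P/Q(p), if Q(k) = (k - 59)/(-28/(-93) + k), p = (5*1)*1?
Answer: -493*√4087/1674 ≈ -18.828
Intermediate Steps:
p = 5 (p = 5*1 = 5)
P = 3*√4087 (P = √36783 = 3*√4087 ≈ 191.79)
Q(k) = (-59 + k)/(28/93 + k) (Q(k) = (-59 + k)/(-28*(-1/93) + k) = (-59 + k)/(28/93 + k))
P/Q(p) = (3*√4087)/((93*(-59 + 5)/(28 + 93*5))) = (3*√4087)/((93*(-54)/(28 + 465))) = (3*√4087)/((93*(-54)/493)) = (3*√4087)/((93*(1/493)*(-54))) = (3*√4087)/(-5022/493) = (3*√4087)*(-493/5022) = -493*√4087/1674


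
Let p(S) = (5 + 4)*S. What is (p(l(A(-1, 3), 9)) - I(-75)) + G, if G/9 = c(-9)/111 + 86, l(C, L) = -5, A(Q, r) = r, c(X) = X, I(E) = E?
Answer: 29721/37 ≈ 803.27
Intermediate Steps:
p(S) = 9*S
G = 28611/37 (G = 9*(-9/111 + 86) = 9*((1/111)*(-9) + 86) = 9*(-3/37 + 86) = 9*(3179/37) = 28611/37 ≈ 773.27)
(p(l(A(-1, 3), 9)) - I(-75)) + G = (9*(-5) - 1*(-75)) + 28611/37 = (-45 + 75) + 28611/37 = 30 + 28611/37 = 29721/37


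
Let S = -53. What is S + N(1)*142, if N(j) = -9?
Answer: -1331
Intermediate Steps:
S + N(1)*142 = -53 - 9*142 = -53 - 1278 = -1331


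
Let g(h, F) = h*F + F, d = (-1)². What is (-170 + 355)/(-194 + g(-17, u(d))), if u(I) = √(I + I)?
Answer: -17945/18562 + 740*√2/9281 ≈ -0.85400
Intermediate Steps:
d = 1
u(I) = √2*√I (u(I) = √(2*I) = √2*√I)
g(h, F) = F + F*h (g(h, F) = F*h + F = F + F*h)
(-170 + 355)/(-194 + g(-17, u(d))) = (-170 + 355)/(-194 + (√2*√1)*(1 - 17)) = 185/(-194 + (√2*1)*(-16)) = 185/(-194 + √2*(-16)) = 185/(-194 - 16*√2)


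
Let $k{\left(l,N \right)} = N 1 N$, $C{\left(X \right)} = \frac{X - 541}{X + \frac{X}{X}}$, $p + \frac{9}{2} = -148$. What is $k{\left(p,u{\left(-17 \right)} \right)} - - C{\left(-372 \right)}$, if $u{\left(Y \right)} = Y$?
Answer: $\frac{108132}{371} \approx 291.46$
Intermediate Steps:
$p = - \frac{305}{2}$ ($p = - \frac{9}{2} - 148 = - \frac{305}{2} \approx -152.5$)
$C{\left(X \right)} = \frac{-541 + X}{1 + X}$ ($C{\left(X \right)} = \frac{-541 + X}{X + 1} = \frac{-541 + X}{1 + X}$)
$k{\left(l,N \right)} = N^{2}$ ($k{\left(l,N \right)} = N N = N^{2}$)
$k{\left(p,u{\left(-17 \right)} \right)} - - C{\left(-372 \right)} = \left(-17\right)^{2} - - \frac{-541 - 372}{1 - 372} = 289 - - \frac{-913}{-371} = 289 - - \frac{\left(-1\right) \left(-913\right)}{371} = 289 - \left(-1\right) \frac{913}{371} = 289 - - \frac{913}{371} = 289 + \frac{913}{371} = \frac{108132}{371}$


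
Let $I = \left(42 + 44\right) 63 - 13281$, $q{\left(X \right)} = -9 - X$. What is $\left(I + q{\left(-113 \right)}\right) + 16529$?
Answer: $8770$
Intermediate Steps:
$I = -7863$ ($I = 86 \cdot 63 - 13281 = 5418 - 13281 = -7863$)
$\left(I + q{\left(-113 \right)}\right) + 16529 = \left(-7863 - -104\right) + 16529 = \left(-7863 + \left(-9 + 113\right)\right) + 16529 = \left(-7863 + 104\right) + 16529 = -7759 + 16529 = 8770$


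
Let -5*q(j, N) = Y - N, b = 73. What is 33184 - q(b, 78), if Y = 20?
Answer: 165862/5 ≈ 33172.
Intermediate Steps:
q(j, N) = -4 + N/5 (q(j, N) = -(20 - N)/5 = -4 + N/5)
33184 - q(b, 78) = 33184 - (-4 + (⅕)*78) = 33184 - (-4 + 78/5) = 33184 - 1*58/5 = 33184 - 58/5 = 165862/5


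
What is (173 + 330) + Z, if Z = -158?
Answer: 345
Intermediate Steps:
(173 + 330) + Z = (173 + 330) - 158 = 503 - 158 = 345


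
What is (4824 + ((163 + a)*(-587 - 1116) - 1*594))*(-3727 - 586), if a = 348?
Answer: 3735070939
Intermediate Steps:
(4824 + ((163 + a)*(-587 - 1116) - 1*594))*(-3727 - 586) = (4824 + ((163 + 348)*(-587 - 1116) - 1*594))*(-3727 - 586) = (4824 + (511*(-1703) - 594))*(-4313) = (4824 + (-870233 - 594))*(-4313) = (4824 - 870827)*(-4313) = -866003*(-4313) = 3735070939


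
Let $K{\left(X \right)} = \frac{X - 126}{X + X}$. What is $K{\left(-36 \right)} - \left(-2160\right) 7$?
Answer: $\frac{60489}{4} \approx 15122.0$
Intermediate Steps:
$K{\left(X \right)} = \frac{-126 + X}{2 X}$
$K{\left(-36 \right)} - \left(-2160\right) 7 = \frac{-126 - 36}{2 \left(-36\right)} - \left(-2160\right) 7 = \frac{1}{2} \left(- \frac{1}{36}\right) \left(-162\right) - -15120 = \frac{9}{4} + 15120 = \frac{60489}{4}$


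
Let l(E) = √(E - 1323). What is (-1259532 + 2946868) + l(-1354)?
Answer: 1687336 + I*√2677 ≈ 1.6873e+6 + 51.74*I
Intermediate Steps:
l(E) = √(-1323 + E)
(-1259532 + 2946868) + l(-1354) = (-1259532 + 2946868) + √(-1323 - 1354) = 1687336 + √(-2677) = 1687336 + I*√2677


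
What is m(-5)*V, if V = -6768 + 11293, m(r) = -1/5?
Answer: -905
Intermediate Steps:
m(r) = -⅕ (m(r) = -1*⅕ = -⅕)
V = 4525
m(-5)*V = -⅕*4525 = -905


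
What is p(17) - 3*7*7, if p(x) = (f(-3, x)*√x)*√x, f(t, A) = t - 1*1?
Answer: -215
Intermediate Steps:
f(t, A) = -1 + t (f(t, A) = t - 1 = -1 + t)
p(x) = -4*x (p(x) = ((-1 - 3)*√x)*√x = (-4*√x)*√x = -4*x)
p(17) - 3*7*7 = -4*17 - 3*7*7 = -68 - 21*7 = -68 - 147 = -215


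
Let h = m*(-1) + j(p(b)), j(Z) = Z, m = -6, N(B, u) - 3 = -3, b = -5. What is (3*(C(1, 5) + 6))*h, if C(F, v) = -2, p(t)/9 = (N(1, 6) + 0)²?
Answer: 72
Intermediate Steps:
N(B, u) = 0 (N(B, u) = 3 - 3 = 0)
p(t) = 0 (p(t) = 9*(0 + 0)² = 9*0² = 9*0 = 0)
h = 6 (h = -6*(-1) + 0 = 6 + 0 = 6)
(3*(C(1, 5) + 6))*h = (3*(-2 + 6))*6 = (3*4)*6 = 12*6 = 72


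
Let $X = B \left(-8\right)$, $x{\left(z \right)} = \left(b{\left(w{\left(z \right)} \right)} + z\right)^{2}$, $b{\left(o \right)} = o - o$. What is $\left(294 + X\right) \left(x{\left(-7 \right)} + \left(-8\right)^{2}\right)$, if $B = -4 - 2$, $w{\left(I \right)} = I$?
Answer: $38646$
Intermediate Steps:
$b{\left(o \right)} = 0$
$B = -6$
$x{\left(z \right)} = z^{2}$ ($x{\left(z \right)} = \left(0 + z\right)^{2} = z^{2}$)
$X = 48$ ($X = \left(-6\right) \left(-8\right) = 48$)
$\left(294 + X\right) \left(x{\left(-7 \right)} + \left(-8\right)^{2}\right) = \left(294 + 48\right) \left(\left(-7\right)^{2} + \left(-8\right)^{2}\right) = 342 \left(49 + 64\right) = 342 \cdot 113 = 38646$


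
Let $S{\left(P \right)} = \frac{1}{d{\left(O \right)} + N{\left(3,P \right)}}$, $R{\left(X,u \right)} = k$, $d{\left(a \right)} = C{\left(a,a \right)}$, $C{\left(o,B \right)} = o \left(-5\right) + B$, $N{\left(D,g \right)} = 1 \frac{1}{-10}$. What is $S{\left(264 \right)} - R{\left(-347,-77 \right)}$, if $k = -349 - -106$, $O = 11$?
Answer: $\frac{107153}{441} \approx 242.98$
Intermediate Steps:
$N{\left(D,g \right)} = - \frac{1}{10}$ ($N{\left(D,g \right)} = 1 \left(- \frac{1}{10}\right) = - \frac{1}{10}$)
$C{\left(o,B \right)} = B - 5 o$ ($C{\left(o,B \right)} = - 5 o + B = B - 5 o$)
$k = -243$ ($k = -349 + 106 = -243$)
$d{\left(a \right)} = - 4 a$ ($d{\left(a \right)} = a - 5 a = - 4 a$)
$R{\left(X,u \right)} = -243$
$S{\left(P \right)} = - \frac{10}{441}$ ($S{\left(P \right)} = \frac{1}{\left(-4\right) 11 - \frac{1}{10}} = \frac{1}{-44 - \frac{1}{10}} = \frac{1}{- \frac{441}{10}} = - \frac{10}{441}$)
$S{\left(264 \right)} - R{\left(-347,-77 \right)} = - \frac{10}{441} - -243 = - \frac{10}{441} + 243 = \frac{107153}{441}$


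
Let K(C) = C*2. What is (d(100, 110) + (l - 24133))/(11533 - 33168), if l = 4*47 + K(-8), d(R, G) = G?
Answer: 23851/21635 ≈ 1.1024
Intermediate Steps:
K(C) = 2*C
l = 172 (l = 4*47 + 2*(-8) = 188 - 16 = 172)
(d(100, 110) + (l - 24133))/(11533 - 33168) = (110 + (172 - 24133))/(11533 - 33168) = (110 - 23961)/(-21635) = -23851*(-1/21635) = 23851/21635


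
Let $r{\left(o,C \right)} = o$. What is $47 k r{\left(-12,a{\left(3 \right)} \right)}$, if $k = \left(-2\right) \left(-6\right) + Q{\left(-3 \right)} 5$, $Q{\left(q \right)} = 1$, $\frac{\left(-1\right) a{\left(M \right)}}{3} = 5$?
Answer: $-9588$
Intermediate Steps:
$a{\left(M \right)} = -15$ ($a{\left(M \right)} = \left(-3\right) 5 = -15$)
$k = 17$ ($k = \left(-2\right) \left(-6\right) + 1 \cdot 5 = 12 + 5 = 17$)
$47 k r{\left(-12,a{\left(3 \right)} \right)} = 47 \cdot 17 \left(-12\right) = 799 \left(-12\right) = -9588$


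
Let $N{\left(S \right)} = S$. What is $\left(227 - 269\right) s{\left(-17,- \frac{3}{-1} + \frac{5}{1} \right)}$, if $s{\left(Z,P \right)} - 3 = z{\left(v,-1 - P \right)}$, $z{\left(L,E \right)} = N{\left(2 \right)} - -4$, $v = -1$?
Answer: $-378$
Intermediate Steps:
$z{\left(L,E \right)} = 6$ ($z{\left(L,E \right)} = 2 - -4 = 2 + 4 = 6$)
$s{\left(Z,P \right)} = 9$ ($s{\left(Z,P \right)} = 3 + 6 = 9$)
$\left(227 - 269\right) s{\left(-17,- \frac{3}{-1} + \frac{5}{1} \right)} = \left(227 - 269\right) 9 = \left(-42\right) 9 = -378$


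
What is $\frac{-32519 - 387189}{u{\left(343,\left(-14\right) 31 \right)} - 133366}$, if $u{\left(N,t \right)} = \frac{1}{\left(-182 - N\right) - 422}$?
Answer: $\frac{397463476}{126297603} \approx 3.147$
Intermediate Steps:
$u{\left(N,t \right)} = \frac{1}{-604 - N}$
$\frac{-32519 - 387189}{u{\left(343,\left(-14\right) 31 \right)} - 133366} = \frac{-32519 - 387189}{- \frac{1}{604 + 343} - 133366} = - \frac{419708}{- \frac{1}{947} - 133366} = - \frac{419708}{- \frac{126297603}{947}} = \left(-419708\right) \left(- \frac{947}{126297603}\right) = \frac{397463476}{126297603}$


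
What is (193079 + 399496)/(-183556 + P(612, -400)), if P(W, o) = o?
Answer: -592575/183956 ≈ -3.2213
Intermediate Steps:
(193079 + 399496)/(-183556 + P(612, -400)) = (193079 + 399496)/(-183556 - 400) = 592575/(-183956) = 592575*(-1/183956) = -592575/183956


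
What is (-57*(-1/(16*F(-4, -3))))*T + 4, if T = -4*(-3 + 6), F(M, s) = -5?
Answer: 251/20 ≈ 12.550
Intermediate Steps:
T = -12 (T = -4*3 = -12)
(-57*(-1/(16*F(-4, -3))))*T + 4 = -57/(-5*4*(-4))*(-12) + 4 = -57/((-20*(-4)))*(-12) + 4 = -57/80*(-12) + 4 = 171/20 + 4 = 251/20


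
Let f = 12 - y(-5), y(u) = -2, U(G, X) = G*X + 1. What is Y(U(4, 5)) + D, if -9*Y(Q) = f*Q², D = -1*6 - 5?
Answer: -697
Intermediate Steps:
U(G, X) = 1 + G*X
D = -11 (D = -6 - 5 = -11)
f = 14 (f = 12 - 1*(-2) = 12 + 2 = 14)
Y(Q) = -14*Q²/9
Y(U(4, 5)) + D = -14*(1 + 4*5)²/9 - 11 = -14*(1 + 20)²/9 - 11 = -14/9*21² - 11 = -14/9*441 - 11 = -686 - 11 = -697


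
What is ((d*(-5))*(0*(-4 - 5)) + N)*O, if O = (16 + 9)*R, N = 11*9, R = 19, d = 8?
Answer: 47025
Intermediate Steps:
N = 99
O = 475 (O = (16 + 9)*19 = 25*19 = 475)
((d*(-5))*(0*(-4 - 5)) + N)*O = ((8*(-5))*(0*(-4 - 5)) + 99)*475 = (-0*(-9) + 99)*475 = (-40*0 + 99)*475 = (0 + 99)*475 = 99*475 = 47025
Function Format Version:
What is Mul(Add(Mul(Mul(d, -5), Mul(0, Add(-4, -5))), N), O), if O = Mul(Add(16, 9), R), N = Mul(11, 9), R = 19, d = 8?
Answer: 47025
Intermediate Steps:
N = 99
O = 475 (O = Mul(Add(16, 9), 19) = Mul(25, 19) = 475)
Mul(Add(Mul(Mul(d, -5), Mul(0, Add(-4, -5))), N), O) = Mul(Add(Mul(Mul(8, -5), Mul(0, Add(-4, -5))), 99), 475) = Mul(Add(Mul(-40, Mul(0, -9)), 99), 475) = Mul(Add(Mul(-40, 0), 99), 475) = Mul(Add(0, 99), 475) = Mul(99, 475) = 47025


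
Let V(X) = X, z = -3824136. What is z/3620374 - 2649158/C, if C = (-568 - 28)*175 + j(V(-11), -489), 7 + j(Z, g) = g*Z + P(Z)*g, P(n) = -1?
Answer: 242486805826/9378578847 ≈ 25.855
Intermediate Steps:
j(Z, g) = -7 - g + Z*g (j(Z, g) = -7 + (g*Z - g) = -7 + (Z*g - g) = -7 + (-g + Z*g) = -7 - g + Z*g)
C = -98439 (C = (-568 - 28)*175 + (-7 - 1*(-489) - 11*(-489)) = -596*175 + (-7 + 489 + 5379) = -104300 + 5861 = -98439)
z/3620374 - 2649158/C = -3824136/3620374 - 2649158/(-98439) = -3824136*1/3620374 - 2649158*(-1/98439) = -1912068/1810187 + 2649158/98439 = 242486805826/9378578847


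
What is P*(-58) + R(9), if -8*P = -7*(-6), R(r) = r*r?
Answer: 771/2 ≈ 385.50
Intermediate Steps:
R(r) = r²
P = -21/4 (P = -(-7)*(-6)/8 = -⅛*42 = -21/4 ≈ -5.2500)
P*(-58) + R(9) = -21/4*(-58) + 9² = 609/2 + 81 = 771/2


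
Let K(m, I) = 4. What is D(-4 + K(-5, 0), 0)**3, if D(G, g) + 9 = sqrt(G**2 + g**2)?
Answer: -729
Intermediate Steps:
D(G, g) = -9 + sqrt(G**2 + g**2)
D(-4 + K(-5, 0), 0)**3 = (-9 + sqrt((-4 + 4)**2 + 0**2))**3 = (-9 + sqrt(0**2 + 0))**3 = (-9 + sqrt(0 + 0))**3 = (-9 + sqrt(0))**3 = (-9 + 0)**3 = (-9)**3 = -729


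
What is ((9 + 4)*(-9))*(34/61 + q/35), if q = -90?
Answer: 100620/427 ≈ 235.64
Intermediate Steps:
((9 + 4)*(-9))*(34/61 + q/35) = ((9 + 4)*(-9))*(34/61 - 90/35) = (13*(-9))*(34*(1/61) - 90*1/35) = -117*(34/61 - 18/7) = -117*(-860/427) = 100620/427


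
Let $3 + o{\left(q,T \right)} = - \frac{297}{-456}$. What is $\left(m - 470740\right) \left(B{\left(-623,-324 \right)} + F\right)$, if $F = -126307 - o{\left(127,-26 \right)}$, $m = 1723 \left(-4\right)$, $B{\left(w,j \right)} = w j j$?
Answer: $\frac{594652174521512}{19} \approx 3.1297 \cdot 10^{13}$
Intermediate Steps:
$B{\left(w,j \right)} = w j^{2}$ ($B{\left(w,j \right)} = j w j = w j^{2}$)
$o{\left(q,T \right)} = - \frac{357}{152}$ ($o{\left(q,T \right)} = -3 - \frac{297}{-456} = -3 - - \frac{99}{152} = -3 + \frac{99}{152} = - \frac{357}{152}$)
$m = -6892$
$F = - \frac{19198307}{152}$ ($F = -126307 - - \frac{357}{152} = -126307 + \frac{357}{152} = - \frac{19198307}{152} \approx -1.263 \cdot 10^{5}$)
$\left(m - 470740\right) \left(B{\left(-623,-324 \right)} + F\right) = \left(-6892 - 470740\right) \left(- 623 \left(-324\right)^{2} - \frac{19198307}{152}\right) = - 477632 \left(\left(-623\right) 104976 - \frac{19198307}{152}\right) = - 477632 \left(-65400048 - \frac{19198307}{152}\right) = \left(-477632\right) \left(- \frac{9960005603}{152}\right) = \frac{594652174521512}{19}$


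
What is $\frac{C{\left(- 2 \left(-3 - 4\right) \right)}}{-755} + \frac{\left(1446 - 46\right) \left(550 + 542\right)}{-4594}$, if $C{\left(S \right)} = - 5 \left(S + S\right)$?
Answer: $- \frac{115360084}{346847} \approx -332.6$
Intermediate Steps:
$C{\left(S \right)} = - 10 S$ ($C{\left(S \right)} = - 5 \cdot 2 S = - 10 S$)
$\frac{C{\left(- 2 \left(-3 - 4\right) \right)}}{-755} + \frac{\left(1446 - 46\right) \left(550 + 542\right)}{-4594} = \frac{\left(-10\right) \left(- 2 \left(-3 - 4\right)\right)}{-755} + \frac{\left(1446 - 46\right) \left(550 + 542\right)}{-4594} = - 10 \left(\left(-2\right) \left(-7\right)\right) \left(- \frac{1}{755}\right) + 1400 \cdot 1092 \left(- \frac{1}{4594}\right) = \left(-10\right) 14 \left(- \frac{1}{755}\right) + 1528800 \left(- \frac{1}{4594}\right) = \left(-140\right) \left(- \frac{1}{755}\right) - \frac{764400}{2297} = \frac{28}{151} - \frac{764400}{2297} = - \frac{115360084}{346847}$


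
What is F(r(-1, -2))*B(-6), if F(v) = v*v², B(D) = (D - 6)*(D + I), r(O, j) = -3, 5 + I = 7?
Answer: -1296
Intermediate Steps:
I = 2 (I = -5 + 7 = 2)
B(D) = (-6 + D)*(2 + D) (B(D) = (D - 6)*(D + 2) = (-6 + D)*(2 + D))
F(v) = v³
F(r(-1, -2))*B(-6) = (-3)³*(-12 + (-6)² - 4*(-6)) = -27*(-12 + 36 + 24) = -27*48 = -1296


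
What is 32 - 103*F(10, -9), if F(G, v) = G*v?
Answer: 9302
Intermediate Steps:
32 - 103*F(10, -9) = 32 - 1030*(-9) = 32 - 103*(-90) = 32 + 9270 = 9302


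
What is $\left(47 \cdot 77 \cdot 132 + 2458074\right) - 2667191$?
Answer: $268591$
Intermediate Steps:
$\left(47 \cdot 77 \cdot 132 + 2458074\right) - 2667191 = \left(3619 \cdot 132 + 2458074\right) - 2667191 = \left(477708 + 2458074\right) - 2667191 = 2935782 - 2667191 = 268591$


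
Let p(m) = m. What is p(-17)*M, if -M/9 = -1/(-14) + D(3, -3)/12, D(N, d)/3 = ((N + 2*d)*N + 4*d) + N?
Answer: -4743/7 ≈ -677.57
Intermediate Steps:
D(N, d) = 3*N + 12*d + 3*N*(N + 2*d) (D(N, d) = 3*(((N + 2*d)*N + 4*d) + N) = 3*((N*(N + 2*d) + 4*d) + N) = 3*((4*d + N*(N + 2*d)) + N) = 3*(N + 4*d + N*(N + 2*d)) = 3*N + 12*d + 3*N*(N + 2*d))
M = 279/7 (M = -9*(-1/(-14) + (3*3 + 3*3² + 12*(-3) + 6*3*(-3))/12) = -9*(-1*(-1/14) + (9 + 3*9 - 36 - 54)*(1/12)) = -9*(1/14 + (9 + 27 - 36 - 54)*(1/12)) = -9*(1/14 - 54*1/12) = -9*(1/14 - 9/2) = -9*(-31/7) = 279/7 ≈ 39.857)
p(-17)*M = -17*279/7 = -4743/7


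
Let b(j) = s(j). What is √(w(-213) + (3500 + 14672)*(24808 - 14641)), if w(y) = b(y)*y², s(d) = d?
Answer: √175091127 ≈ 13232.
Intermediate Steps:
b(j) = j
w(y) = y³ (w(y) = y*y² = y³)
√(w(-213) + (3500 + 14672)*(24808 - 14641)) = √((-213)³ + (3500 + 14672)*(24808 - 14641)) = √(-9663597 + 18172*10167) = √(-9663597 + 184754724) = √175091127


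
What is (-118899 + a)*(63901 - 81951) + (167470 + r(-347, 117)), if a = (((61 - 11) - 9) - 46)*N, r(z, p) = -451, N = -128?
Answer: 2134741969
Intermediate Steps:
a = 640 (a = (((61 - 11) - 9) - 46)*(-128) = ((50 - 9) - 46)*(-128) = (41 - 46)*(-128) = -5*(-128) = 640)
(-118899 + a)*(63901 - 81951) + (167470 + r(-347, 117)) = (-118899 + 640)*(63901 - 81951) + (167470 - 451) = -118259*(-18050) + 167019 = 2134574950 + 167019 = 2134741969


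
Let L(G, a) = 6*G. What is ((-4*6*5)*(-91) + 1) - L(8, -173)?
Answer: 10873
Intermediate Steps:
((-4*6*5)*(-91) + 1) - L(8, -173) = ((-4*6*5)*(-91) + 1) - 6*8 = (-24*5*(-91) + 1) - 1*48 = (-120*(-91) + 1) - 48 = (10920 + 1) - 48 = 10921 - 48 = 10873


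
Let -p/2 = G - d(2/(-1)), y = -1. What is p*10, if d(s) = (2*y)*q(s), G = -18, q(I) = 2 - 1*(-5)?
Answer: 80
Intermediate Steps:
q(I) = 7 (q(I) = 2 + 5 = 7)
d(s) = -14 (d(s) = (2*(-1))*7 = -2*7 = -14)
p = 8 (p = -2*(-18 - 1*(-14)) = -2*(-18 + 14) = -2*(-4) = 8)
p*10 = 8*10 = 80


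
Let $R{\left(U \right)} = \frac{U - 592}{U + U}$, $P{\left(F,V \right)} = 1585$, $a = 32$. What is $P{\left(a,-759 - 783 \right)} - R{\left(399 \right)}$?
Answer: $\frac{1265023}{798} \approx 1585.2$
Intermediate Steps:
$R{\left(U \right)} = \frac{-592 + U}{2 U}$
$P{\left(a,-759 - 783 \right)} - R{\left(399 \right)} = 1585 - \frac{-592 + 399}{2 \cdot 399} = 1585 - \frac{1}{2} \cdot \frac{1}{399} \left(-193\right) = 1585 - - \frac{193}{798} = 1585 + \frac{193}{798} = \frac{1265023}{798}$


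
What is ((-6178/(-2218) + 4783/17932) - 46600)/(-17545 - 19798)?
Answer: 926654304505/742624855684 ≈ 1.2478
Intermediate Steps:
((-6178/(-2218) + 4783/17932) - 46600)/(-17545 - 19798) = ((-6178*(-1/2218) + 4783*(1/17932)) - 46600)/(-37343) = ((3089/1109 + 4783/17932) - 46600)*(-1/37343) = (60696295/19886588 - 46600)*(-1/37343) = -926654304505/19886588*(-1/37343) = 926654304505/742624855684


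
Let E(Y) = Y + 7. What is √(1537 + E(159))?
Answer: √1703 ≈ 41.267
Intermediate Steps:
E(Y) = 7 + Y
√(1537 + E(159)) = √(1537 + (7 + 159)) = √(1537 + 166) = √1703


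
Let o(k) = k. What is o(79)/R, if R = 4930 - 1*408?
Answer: 79/4522 ≈ 0.017470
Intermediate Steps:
R = 4522 (R = 4930 - 408 = 4522)
o(79)/R = 79/4522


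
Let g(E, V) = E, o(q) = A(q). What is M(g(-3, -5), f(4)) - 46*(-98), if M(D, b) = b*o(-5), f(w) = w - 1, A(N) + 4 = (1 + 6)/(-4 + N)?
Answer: 13481/3 ≈ 4493.7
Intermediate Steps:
A(N) = -4 + 7/(-4 + N) (A(N) = -4 + (1 + 6)/(-4 + N) = -4 + 7/(-4 + N))
o(q) = (23 - 4*q)/(-4 + q)
f(w) = -1 + w
M(D, b) = -43*b/9 (M(D, b) = b*((23 - 4*(-5))/(-4 - 5)) = b*((23 + 20)/(-9)) = b*(-1/9*43) = b*(-43/9) = -43*b/9)
M(g(-3, -5), f(4)) - 46*(-98) = -43*(-1 + 4)/9 - 46*(-98) = -43/9*3 + 4508 = -43/3 + 4508 = 13481/3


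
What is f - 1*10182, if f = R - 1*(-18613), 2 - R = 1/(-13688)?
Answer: 115430905/13688 ≈ 8433.0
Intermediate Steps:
R = 27377/13688 (R = 2 - 1/(-13688) = 2 - 1*(-1/13688) = 2 + 1/13688 = 27377/13688 ≈ 2.0001)
f = 254802121/13688 (f = 27377/13688 - 1*(-18613) = 27377/13688 + 18613 = 254802121/13688 ≈ 18615.)
f - 1*10182 = 254802121/13688 - 1*10182 = 254802121/13688 - 10182 = 115430905/13688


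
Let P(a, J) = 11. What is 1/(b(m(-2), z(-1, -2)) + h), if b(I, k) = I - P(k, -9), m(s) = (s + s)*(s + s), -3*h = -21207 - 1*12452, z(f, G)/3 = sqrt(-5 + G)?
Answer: 3/33674 ≈ 8.9090e-5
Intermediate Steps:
z(f, G) = 3*sqrt(-5 + G)
h = 33659/3 (h = -(-21207 - 1*12452)/3 = -(-21207 - 12452)/3 = -1/3*(-33659) = 33659/3 ≈ 11220.)
m(s) = 4*s**2 (m(s) = (2*s)*(2*s) = 4*s**2)
b(I, k) = -11 + I (b(I, k) = I - 1*11 = I - 11 = -11 + I)
1/(b(m(-2), z(-1, -2)) + h) = 1/((-11 + 4*(-2)**2) + 33659/3) = 1/((-11 + 4*4) + 33659/3) = 1/((-11 + 16) + 33659/3) = 1/(5 + 33659/3) = 1/(33674/3) = 3/33674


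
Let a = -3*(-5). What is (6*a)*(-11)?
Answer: -990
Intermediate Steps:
a = 15
(6*a)*(-11) = (6*15)*(-11) = 90*(-11) = -990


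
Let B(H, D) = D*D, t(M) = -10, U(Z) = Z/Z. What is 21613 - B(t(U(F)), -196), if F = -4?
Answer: -16803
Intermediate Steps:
U(Z) = 1
B(H, D) = D**2
21613 - B(t(U(F)), -196) = 21613 - 1*(-196)**2 = 21613 - 1*38416 = 21613 - 38416 = -16803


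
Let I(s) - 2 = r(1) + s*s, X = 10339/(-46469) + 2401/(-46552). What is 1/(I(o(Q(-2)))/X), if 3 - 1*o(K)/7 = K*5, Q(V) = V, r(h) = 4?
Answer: -592873197/17926644646856 ≈ -3.3072e-5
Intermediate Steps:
o(K) = 21 - 35*K (o(K) = 21 - 7*K*5 = 21 - 35*K)
X = -592873197/2163224888 (X = 10339*(-1/46469) + 2401*(-1/46552) = -10339/46469 - 2401/46552 = -592873197/2163224888 ≈ -0.27407)
I(s) = 6 + s² (I(s) = 2 + (4 + s*s) = 2 + (4 + s²) = 6 + s²)
1/(I(o(Q(-2)))/X) = 1/((6 + (21 - 35*(-2))²)/(-592873197/2163224888)) = 1/((6 + (21 + 70)²)*(-2163224888/592873197)) = 1/((6 + 91²)*(-2163224888/592873197)) = 1/((6 + 8281)*(-2163224888/592873197)) = 1/(8287*(-2163224888/592873197)) = 1/(-17926644646856/592873197) = -592873197/17926644646856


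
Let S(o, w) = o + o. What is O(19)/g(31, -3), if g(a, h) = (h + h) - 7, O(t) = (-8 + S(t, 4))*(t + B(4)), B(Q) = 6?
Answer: -750/13 ≈ -57.692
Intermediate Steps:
S(o, w) = 2*o
O(t) = (-8 + 2*t)*(6 + t) (O(t) = (-8 + 2*t)*(t + 6) = (-8 + 2*t)*(6 + t))
g(a, h) = -7 + 2*h (g(a, h) = 2*h - 7 = -7 + 2*h)
O(19)/g(31, -3) = (-48 + 2*19² + 4*19)/(-7 + 2*(-3)) = (-48 + 2*361 + 76)/(-7 - 6) = (-48 + 722 + 76)/(-13) = 750*(-1/13) = -750/13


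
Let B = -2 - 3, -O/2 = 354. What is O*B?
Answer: 3540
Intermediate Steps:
O = -708 (O = -2*354 = -708)
B = -5
O*B = -708*(-5) = 3540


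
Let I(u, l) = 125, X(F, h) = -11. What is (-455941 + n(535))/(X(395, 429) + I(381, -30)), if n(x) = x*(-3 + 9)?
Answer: -452731/114 ≈ -3971.3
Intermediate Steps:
n(x) = 6*x (n(x) = x*6 = 6*x)
(-455941 + n(535))/(X(395, 429) + I(381, -30)) = (-455941 + 6*535)/(-11 + 125) = (-455941 + 3210)/114 = -452731*1/114 = -452731/114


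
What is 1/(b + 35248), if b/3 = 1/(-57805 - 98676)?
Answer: 156481/5515642285 ≈ 2.8370e-5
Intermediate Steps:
b = -3/156481 (b = 3/(-57805 - 98676) = 3/(-156481) = 3*(-1/156481) = -3/156481 ≈ -1.9172e-5)
1/(b + 35248) = 1/(-3/156481 + 35248) = 1/(5515642285/156481) = 156481/5515642285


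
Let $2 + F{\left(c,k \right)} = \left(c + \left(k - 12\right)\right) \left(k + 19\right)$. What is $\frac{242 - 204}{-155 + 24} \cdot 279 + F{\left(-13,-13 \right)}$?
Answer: $- \frac{40732}{131} \approx -310.93$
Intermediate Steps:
$F{\left(c,k \right)} = -2 + \left(19 + k\right) \left(-12 + c + k\right)$ ($F{\left(c,k \right)} = -2 + \left(c + \left(k - 12\right)\right) \left(k + 19\right) = -2 + \left(c + \left(k - 12\right)\right) \left(19 + k\right) = -2 + \left(c + \left(-12 + k\right)\right) \left(19 + k\right) = -2 + \left(-12 + c + k\right) \left(19 + k\right) = -2 + \left(19 + k\right) \left(-12 + c + k\right)$)
$\frac{242 - 204}{-155 + 24} \cdot 279 + F{\left(-13,-13 \right)} = \frac{242 - 204}{-155 + 24} \cdot 279 + \left(-230 + \left(-13\right)^{2} + 7 \left(-13\right) + 19 \left(-13\right) - -169\right) = \frac{38}{-131} \cdot 279 - 230 = 38 \left(- \frac{1}{131}\right) 279 - 230 = \left(- \frac{38}{131}\right) 279 - 230 = - \frac{10602}{131} - 230 = - \frac{40732}{131}$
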